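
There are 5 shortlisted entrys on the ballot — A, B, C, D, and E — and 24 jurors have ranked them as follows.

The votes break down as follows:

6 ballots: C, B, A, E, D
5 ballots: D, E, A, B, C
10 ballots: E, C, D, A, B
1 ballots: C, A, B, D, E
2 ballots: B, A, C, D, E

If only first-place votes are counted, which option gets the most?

E

First-place vote totals:
  A: 0
  B: 2
  C: 7
  D: 5
  E: 10
E has the most first-place votes.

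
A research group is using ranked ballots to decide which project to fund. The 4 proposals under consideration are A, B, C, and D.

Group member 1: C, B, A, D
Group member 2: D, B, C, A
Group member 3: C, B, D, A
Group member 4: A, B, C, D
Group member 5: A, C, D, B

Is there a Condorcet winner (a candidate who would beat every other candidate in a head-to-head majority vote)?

Yes

Head-to-head results (5 voters total):
A vs B: B wins 3–2.
A vs C: C wins 3–2.
A vs D: A wins 3–2.
B vs C: C wins 3–2.
B vs D: B wins 3–2.
C vs D: C wins 4–1.
C beats each rival — A (3–2), B (3–2), D (4–1) — so C is the Condorcet winner.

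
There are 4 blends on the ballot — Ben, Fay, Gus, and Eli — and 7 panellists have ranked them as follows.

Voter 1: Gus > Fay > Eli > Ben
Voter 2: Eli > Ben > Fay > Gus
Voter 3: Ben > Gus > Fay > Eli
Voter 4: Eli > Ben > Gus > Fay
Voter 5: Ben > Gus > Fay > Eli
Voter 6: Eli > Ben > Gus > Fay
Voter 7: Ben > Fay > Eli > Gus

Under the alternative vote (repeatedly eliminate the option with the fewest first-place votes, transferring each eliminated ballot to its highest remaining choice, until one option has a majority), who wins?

Eli

Round 1: Ben 3, Eli 3, Gus 1, Fay 0. Fay has the fewest and is eliminated.
Round 2: Ben 3, Eli 3, Gus 1. Gus has the fewest and is eliminated.
Round 3: Eli 4, Ben 3. Eli has a majority.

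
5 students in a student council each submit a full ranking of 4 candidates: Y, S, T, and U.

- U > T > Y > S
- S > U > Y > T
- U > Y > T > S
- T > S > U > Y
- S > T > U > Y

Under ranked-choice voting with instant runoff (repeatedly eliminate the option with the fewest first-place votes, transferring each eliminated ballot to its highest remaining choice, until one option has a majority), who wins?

Round 1: S 2, U 2, T 1, Y 0. Y has the fewest and is eliminated.
Round 2: S 2, U 2, T 1. T has the fewest and is eliminated.
Round 3: S 3, U 2. S has a majority.

S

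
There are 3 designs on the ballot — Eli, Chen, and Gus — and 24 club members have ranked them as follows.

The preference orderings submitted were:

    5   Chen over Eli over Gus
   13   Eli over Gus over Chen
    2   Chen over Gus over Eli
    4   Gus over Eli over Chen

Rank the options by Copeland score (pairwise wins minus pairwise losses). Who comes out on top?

Pairwise results:
  Eli vs Chen: Eli wins 17–7.
  Eli vs Gus: Eli wins 18–6.
  Chen vs Gus: Gus wins 17–7.
Copeland scores (wins − losses):
  Eli: 2 − 0 = 2
  Chen: 0 − 2 = -2
  Gus: 1 − 1 = 0
Eli has the best Copeland score.

Eli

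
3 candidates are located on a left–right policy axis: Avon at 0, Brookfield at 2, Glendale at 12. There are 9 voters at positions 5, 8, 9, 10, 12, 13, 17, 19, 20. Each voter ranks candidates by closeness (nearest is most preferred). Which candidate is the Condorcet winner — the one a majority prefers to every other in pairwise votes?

With single-peaked preferences on a line, the Condorcet winner is the candidate closest to the median voter.
The median voter (position 12) is closest to Glendale at 12.
Check: Glendale vs Avon — voters closer to Glendale: 8 of 9.

Glendale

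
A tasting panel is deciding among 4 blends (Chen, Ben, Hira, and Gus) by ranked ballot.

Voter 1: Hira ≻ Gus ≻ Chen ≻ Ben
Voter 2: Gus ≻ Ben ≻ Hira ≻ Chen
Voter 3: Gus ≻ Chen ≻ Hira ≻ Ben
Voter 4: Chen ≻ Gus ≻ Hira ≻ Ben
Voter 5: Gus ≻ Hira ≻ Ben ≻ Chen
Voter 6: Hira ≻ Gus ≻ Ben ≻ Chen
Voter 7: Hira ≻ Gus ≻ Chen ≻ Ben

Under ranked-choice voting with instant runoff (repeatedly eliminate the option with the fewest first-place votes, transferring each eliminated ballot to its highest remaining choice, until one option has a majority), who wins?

Round 1: Hira 3, Gus 3, Chen 1, Ben 0. Ben has the fewest and is eliminated.
Round 2: Hira 3, Gus 3, Chen 1. Chen has the fewest and is eliminated.
Round 3: Gus 4, Hira 3. Gus has a majority.

Gus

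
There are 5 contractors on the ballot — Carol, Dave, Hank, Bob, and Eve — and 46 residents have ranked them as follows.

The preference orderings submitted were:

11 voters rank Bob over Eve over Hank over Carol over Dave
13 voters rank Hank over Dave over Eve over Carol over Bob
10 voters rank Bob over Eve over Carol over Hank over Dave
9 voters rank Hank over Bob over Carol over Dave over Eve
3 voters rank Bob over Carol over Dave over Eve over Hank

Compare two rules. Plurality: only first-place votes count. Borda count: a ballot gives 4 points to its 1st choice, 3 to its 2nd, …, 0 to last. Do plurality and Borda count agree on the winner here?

Plurality first-place counts: Carol 0, Dave 0, Hank 22, Bob 24, Eve 0 → Bob.
Borda totals: Carol 71, Dave 54, Hank 120, Bob 123, Eve 92 → Bob.
The two rules agree on Bob.

Yes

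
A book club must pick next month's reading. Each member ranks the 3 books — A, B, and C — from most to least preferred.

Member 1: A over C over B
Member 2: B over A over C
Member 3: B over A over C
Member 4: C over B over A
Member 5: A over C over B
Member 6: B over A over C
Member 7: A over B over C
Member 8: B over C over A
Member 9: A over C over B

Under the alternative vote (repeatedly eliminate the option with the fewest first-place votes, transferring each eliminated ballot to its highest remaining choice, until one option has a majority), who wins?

B

Round 1: A 4, B 4, C 1. C has the fewest and is eliminated.
Round 2: B 5, A 4. B has a majority.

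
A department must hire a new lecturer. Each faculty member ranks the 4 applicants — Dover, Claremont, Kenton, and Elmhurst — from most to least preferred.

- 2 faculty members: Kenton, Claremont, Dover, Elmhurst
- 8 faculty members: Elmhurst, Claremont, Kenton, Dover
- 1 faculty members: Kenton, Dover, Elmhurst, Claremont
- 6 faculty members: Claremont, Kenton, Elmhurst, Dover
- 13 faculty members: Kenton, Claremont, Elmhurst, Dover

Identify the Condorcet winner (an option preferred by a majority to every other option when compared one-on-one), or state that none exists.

Head-to-head results (30 voters total):
Dover vs Claremont: Claremont wins 29–1.
Dover vs Kenton: Kenton wins 30–0.
Dover vs Elmhurst: Elmhurst wins 27–3.
Claremont vs Kenton: Kenton wins 16–14.
Claremont vs Elmhurst: Claremont wins 21–9.
Kenton vs Elmhurst: Kenton wins 22–8.
Kenton beats each rival — Dover (30–0), Claremont (16–14), Elmhurst (22–8) — so Kenton is the Condorcet winner.

Kenton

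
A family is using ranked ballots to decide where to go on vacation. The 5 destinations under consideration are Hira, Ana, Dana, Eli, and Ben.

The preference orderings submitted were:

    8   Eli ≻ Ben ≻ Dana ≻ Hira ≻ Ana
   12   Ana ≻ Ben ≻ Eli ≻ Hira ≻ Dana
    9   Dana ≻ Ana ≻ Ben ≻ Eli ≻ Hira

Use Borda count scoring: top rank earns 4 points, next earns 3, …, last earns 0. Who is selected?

Borda scores:
  Hira: 8·1 + 12·1 + 9·0 = 20
  Ana: 8·0 + 12·4 + 9·3 = 75
  Dana: 8·2 + 12·0 + 9·4 = 52
  Eli: 8·4 + 12·2 + 9·1 = 65
  Ben: 8·3 + 12·3 + 9·2 = 78
Ben has the highest total.

Ben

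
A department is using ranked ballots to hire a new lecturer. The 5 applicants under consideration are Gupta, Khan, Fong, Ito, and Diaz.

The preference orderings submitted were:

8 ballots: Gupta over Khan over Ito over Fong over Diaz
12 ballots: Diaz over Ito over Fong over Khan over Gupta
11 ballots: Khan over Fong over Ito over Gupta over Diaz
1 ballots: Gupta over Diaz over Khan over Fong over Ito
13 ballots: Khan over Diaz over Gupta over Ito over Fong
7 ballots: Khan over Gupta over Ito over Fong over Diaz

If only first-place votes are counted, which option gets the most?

First-place vote totals:
  Gupta: 9
  Khan: 31
  Fong: 0
  Ito: 0
  Diaz: 12
Khan has the most first-place votes.

Khan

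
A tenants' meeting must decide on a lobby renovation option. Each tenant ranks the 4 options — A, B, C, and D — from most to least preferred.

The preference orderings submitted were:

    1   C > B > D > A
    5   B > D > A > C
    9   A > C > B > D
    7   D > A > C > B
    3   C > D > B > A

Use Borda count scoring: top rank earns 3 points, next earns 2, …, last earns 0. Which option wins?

A

Borda scores:
  A: 0 + 5·1 + 9·3 + 7·2 + 3·0 = 46
  B: 2 + 5·3 + 9·1 + 7·0 + 3·1 = 29
  C: 3 + 5·0 + 9·2 + 7·1 + 3·3 = 37
  D: 1 + 5·2 + 9·0 + 7·3 + 3·2 = 38
A has the highest total.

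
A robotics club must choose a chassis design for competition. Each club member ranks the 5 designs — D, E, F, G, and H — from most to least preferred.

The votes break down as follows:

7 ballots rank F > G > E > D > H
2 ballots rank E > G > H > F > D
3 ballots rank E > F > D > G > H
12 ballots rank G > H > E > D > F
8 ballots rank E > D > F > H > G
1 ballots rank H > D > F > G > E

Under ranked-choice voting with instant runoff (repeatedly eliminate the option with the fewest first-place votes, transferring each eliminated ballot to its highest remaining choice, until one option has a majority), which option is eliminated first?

D

Round 1: E 13, G 12, F 7, H 1, D 0. D has the fewest and is eliminated.
Round 2: E 13, G 12, F 7, H 1. H has the fewest and is eliminated.
Round 3: E 13, G 12, F 8. F has the fewest and is eliminated.
Round 4: G 20, E 13. G has a majority.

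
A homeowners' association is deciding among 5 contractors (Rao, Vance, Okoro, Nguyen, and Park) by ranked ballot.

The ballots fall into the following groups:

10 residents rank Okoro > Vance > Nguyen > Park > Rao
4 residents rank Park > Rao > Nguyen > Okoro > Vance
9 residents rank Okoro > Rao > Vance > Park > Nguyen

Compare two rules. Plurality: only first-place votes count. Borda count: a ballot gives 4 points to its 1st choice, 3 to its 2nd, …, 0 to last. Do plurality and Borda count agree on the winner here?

Yes

Plurality first-place counts: Rao 0, Vance 0, Okoro 19, Nguyen 0, Park 4 → Okoro.
Borda totals: Rao 39, Vance 48, Okoro 80, Nguyen 28, Park 35 → Okoro.
The two rules agree on Okoro.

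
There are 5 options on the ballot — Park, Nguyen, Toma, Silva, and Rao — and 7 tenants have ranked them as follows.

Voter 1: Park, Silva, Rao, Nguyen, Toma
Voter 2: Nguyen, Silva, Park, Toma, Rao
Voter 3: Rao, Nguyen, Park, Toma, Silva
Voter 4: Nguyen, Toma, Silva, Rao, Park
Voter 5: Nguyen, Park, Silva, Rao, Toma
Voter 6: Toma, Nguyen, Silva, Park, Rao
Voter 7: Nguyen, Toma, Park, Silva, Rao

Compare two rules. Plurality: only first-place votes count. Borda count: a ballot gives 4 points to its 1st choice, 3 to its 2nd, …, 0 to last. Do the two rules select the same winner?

Plurality first-place counts: Park 1, Nguyen 4, Toma 1, Silva 0, Rao 1 → Nguyen.
Borda totals: Park 14, Nguyen 23, Toma 12, Silva 13, Rao 8 → Nguyen.
The two rules agree on Nguyen.

Yes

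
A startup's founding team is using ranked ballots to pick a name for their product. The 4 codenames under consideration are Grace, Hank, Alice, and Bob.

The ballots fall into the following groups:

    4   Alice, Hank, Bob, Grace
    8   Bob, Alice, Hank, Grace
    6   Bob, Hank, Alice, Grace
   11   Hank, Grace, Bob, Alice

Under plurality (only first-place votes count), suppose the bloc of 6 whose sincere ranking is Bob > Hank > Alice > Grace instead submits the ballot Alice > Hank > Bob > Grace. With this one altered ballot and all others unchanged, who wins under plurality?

First-place totals with the altered ballot: Grace 0, Hank 11, Alice 10, Bob 8.
The switch changes the winner from Bob to Hank.

Hank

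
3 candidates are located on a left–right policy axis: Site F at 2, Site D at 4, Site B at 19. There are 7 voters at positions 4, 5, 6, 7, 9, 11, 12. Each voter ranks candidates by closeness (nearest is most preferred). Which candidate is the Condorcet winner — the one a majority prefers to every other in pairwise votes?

With single-peaked preferences on a line, the Condorcet winner is the candidate closest to the median voter.
The median voter (position 7) is closest to Site D at 4.
Check: Site D vs Site B — voters closer to Site D: 6 of 7.

Site D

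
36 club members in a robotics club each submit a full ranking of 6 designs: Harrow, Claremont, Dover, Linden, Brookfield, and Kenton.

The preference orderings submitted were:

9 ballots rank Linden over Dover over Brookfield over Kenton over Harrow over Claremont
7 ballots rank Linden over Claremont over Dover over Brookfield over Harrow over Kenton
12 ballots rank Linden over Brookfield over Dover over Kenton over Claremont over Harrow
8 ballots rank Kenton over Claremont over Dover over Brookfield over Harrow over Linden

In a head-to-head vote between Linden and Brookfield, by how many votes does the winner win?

Ballots ranking Linden above Brookfield: 9+7+12 = 28.
Ballots ranking Brookfield above Linden: 8.
Linden wins 28–8, a margin of 20.

20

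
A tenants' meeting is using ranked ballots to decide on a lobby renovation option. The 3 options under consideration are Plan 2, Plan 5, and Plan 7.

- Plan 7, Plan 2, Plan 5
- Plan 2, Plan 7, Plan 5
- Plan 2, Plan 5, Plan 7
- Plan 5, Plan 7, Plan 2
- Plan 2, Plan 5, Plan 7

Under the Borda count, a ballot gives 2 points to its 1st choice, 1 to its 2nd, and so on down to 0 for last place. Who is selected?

Plan 2

Borda scores:
  Plan 2: 1 + 2 + 2 + 0 + 2 = 7
  Plan 5: 0 + 0 + 1 + 2 + 1 = 4
  Plan 7: 2 + 1 + 0 + 1 + 0 = 4
Plan 2 has the highest total.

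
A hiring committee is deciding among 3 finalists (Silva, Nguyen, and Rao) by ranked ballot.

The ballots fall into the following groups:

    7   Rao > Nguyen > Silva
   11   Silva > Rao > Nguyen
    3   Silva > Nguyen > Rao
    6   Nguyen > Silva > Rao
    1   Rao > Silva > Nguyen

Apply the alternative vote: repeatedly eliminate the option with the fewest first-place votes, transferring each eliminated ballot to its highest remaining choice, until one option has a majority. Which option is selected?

Silva

Round 1: Silva 14, Rao 8, Nguyen 6. Nguyen has the fewest and is eliminated.
Round 2: Silva 20, Rao 8. Silva has a majority.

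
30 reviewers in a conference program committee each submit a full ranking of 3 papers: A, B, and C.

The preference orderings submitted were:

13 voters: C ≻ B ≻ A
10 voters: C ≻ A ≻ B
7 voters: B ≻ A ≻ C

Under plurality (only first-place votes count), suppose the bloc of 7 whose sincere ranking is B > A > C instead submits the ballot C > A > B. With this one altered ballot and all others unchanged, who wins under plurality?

C

First-place totals with the altered ballot: A 0, B 0, C 30.
The winner is unchanged: still C.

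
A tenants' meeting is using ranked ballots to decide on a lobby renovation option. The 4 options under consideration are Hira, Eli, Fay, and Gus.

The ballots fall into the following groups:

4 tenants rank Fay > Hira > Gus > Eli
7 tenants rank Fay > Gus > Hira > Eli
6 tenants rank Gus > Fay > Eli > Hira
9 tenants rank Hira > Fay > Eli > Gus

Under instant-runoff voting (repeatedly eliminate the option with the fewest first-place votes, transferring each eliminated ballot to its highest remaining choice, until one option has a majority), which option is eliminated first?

Round 1: Fay 11, Hira 9, Gus 6, Eli 0. Eli has the fewest and is eliminated.
Round 2: Fay 11, Hira 9, Gus 6. Gus has the fewest and is eliminated.
Round 3: Fay 17, Hira 9. Fay has a majority.

Eli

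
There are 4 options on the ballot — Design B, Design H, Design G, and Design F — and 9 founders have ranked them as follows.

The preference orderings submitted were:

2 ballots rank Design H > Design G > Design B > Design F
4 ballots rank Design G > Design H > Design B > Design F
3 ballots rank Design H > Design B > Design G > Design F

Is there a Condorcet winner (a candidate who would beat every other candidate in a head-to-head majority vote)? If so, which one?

Design H

Head-to-head results (9 voters total):
Design B vs Design H: Design H wins 9–0.
Design B vs Design G: Design G wins 6–3.
Design B vs Design F: Design B wins 9–0.
Design H vs Design G: Design H wins 5–4.
Design H vs Design F: Design H wins 9–0.
Design G vs Design F: Design G wins 9–0.
Design H beats each rival — Design B (9–0), Design G (5–4), Design F (9–0) — so Design H is the Condorcet winner.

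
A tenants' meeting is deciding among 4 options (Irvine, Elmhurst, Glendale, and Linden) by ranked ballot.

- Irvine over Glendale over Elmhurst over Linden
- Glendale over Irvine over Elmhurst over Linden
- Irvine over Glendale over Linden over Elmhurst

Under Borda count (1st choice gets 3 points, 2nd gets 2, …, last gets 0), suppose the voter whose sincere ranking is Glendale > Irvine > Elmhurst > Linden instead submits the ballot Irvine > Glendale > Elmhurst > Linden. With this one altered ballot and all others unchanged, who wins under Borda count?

Irvine

Borda totals with the altered ballot: Irvine 9, Elmhurst 2, Glendale 6, Linden 1.
The winner is unchanged: still Irvine.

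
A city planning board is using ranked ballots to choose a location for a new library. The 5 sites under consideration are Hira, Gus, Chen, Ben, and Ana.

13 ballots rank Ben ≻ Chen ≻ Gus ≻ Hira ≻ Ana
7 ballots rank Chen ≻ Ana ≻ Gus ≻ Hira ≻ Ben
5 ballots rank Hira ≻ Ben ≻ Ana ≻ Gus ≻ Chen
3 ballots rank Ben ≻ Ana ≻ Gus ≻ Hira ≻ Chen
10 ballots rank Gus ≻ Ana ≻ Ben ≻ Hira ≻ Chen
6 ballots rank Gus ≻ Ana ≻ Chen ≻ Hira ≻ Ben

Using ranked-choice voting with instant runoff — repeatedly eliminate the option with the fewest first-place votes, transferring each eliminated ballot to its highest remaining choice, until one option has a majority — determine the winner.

Gus

Round 1: Gus 16, Ben 16, Chen 7, Hira 5, Ana 0. Ana has the fewest and is eliminated.
Round 2: Gus 16, Ben 16, Chen 7, Hira 5. Hira has the fewest and is eliminated.
Round 3: Ben 21, Gus 16, Chen 7. Chen has the fewest and is eliminated.
Round 4: Gus 23, Ben 21. Gus has a majority.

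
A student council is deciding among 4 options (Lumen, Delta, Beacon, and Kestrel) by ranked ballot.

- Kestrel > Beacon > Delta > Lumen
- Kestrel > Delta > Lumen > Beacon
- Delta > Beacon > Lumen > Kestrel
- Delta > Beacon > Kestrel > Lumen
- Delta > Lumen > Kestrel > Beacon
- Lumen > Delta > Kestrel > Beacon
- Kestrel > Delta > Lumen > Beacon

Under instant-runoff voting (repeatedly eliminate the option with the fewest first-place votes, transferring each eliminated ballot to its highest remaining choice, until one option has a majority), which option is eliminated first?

Round 1: Delta 3, Kestrel 3, Lumen 1, Beacon 0. Beacon has the fewest and is eliminated.
Round 2: Delta 3, Kestrel 3, Lumen 1. Lumen has the fewest and is eliminated.
Round 3: Delta 4, Kestrel 3. Delta has a majority.

Beacon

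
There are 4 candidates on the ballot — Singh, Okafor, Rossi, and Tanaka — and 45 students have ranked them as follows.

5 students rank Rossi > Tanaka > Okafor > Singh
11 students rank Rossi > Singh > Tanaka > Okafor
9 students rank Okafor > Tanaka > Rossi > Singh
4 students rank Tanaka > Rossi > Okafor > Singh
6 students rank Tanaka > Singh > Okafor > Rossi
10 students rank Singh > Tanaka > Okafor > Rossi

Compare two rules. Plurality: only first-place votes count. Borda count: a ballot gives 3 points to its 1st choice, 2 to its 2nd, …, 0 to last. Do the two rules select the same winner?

Plurality first-place counts: Singh 10, Okafor 9, Rossi 16, Tanaka 10 → Rossi.
Borda totals: Singh 64, Okafor 52, Rossi 65, Tanaka 89 → Tanaka.
The two rules disagree: plurality picks Rossi, Borda picks Tanaka.

No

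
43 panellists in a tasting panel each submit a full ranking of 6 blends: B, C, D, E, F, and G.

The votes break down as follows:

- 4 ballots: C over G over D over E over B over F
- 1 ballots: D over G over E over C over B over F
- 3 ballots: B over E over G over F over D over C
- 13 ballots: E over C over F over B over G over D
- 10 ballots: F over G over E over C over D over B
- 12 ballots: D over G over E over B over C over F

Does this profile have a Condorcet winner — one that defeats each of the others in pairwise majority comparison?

Head-to-head results (43 voters total):
B vs C: C wins 28–15.
B vs D: D wins 27–16.
B vs E: E wins 40–3.
B vs F: F wins 23–20.
B vs G: G wins 27–16.
C vs D: C wins 27–16.
C vs E: E wins 39–4.
C vs F: C wins 30–13.
C vs G: G wins 26–17.
D vs E: E wins 26–17.
D vs F: F wins 26–17.
D vs G: G wins 30–13.
E vs F: E wins 33–10.
E vs G: G wins 27–16.
F vs G: F wins 23–20.
No candidate beats all others: C beats F beats G beats C, a majority cycle.

No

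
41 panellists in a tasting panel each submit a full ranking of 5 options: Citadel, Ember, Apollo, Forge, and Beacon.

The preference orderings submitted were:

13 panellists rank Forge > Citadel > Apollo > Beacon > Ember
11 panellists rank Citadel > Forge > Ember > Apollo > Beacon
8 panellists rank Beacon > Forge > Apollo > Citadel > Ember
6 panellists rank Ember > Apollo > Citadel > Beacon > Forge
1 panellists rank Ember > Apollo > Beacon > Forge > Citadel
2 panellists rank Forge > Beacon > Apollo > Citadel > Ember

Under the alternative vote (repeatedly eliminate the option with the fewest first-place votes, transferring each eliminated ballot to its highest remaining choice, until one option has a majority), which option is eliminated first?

Apollo

Round 1: Forge 15, Citadel 11, Beacon 8, Ember 7, Apollo 0. Apollo has the fewest and is eliminated.
Round 2: Forge 15, Citadel 11, Beacon 8, Ember 7. Ember has the fewest and is eliminated.
Round 3: Citadel 17, Forge 15, Beacon 9. Beacon has the fewest and is eliminated.
Round 4: Forge 24, Citadel 17. Forge has a majority.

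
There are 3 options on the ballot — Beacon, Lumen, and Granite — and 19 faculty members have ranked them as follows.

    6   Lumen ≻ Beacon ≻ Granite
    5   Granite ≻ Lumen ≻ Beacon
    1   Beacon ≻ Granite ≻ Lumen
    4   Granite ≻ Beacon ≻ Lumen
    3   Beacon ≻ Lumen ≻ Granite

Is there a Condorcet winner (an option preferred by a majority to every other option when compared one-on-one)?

Head-to-head results (19 voters total):
Beacon vs Lumen: Lumen wins 11–8.
Beacon vs Granite: Beacon wins 10–9.
Lumen vs Granite: Granite wins 10–9.
No candidate beats all others: Beacon beats Granite beats Lumen beats Beacon, a majority cycle.

No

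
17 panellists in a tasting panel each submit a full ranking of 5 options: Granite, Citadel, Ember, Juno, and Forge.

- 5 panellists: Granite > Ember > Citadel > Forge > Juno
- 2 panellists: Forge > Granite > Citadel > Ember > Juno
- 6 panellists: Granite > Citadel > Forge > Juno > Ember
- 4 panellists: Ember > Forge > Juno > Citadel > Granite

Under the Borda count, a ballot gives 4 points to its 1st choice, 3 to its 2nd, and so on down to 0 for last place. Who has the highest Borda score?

Borda scores:
  Granite: 5·4 + 2·3 + 6·4 + 4·0 = 50
  Citadel: 5·2 + 2·2 + 6·3 + 4·1 = 36
  Ember: 5·3 + 2·1 + 6·0 + 4·4 = 33
  Juno: 5·0 + 2·0 + 6·1 + 4·2 = 14
  Forge: 5·1 + 2·4 + 6·2 + 4·3 = 37
Granite has the highest total.

Granite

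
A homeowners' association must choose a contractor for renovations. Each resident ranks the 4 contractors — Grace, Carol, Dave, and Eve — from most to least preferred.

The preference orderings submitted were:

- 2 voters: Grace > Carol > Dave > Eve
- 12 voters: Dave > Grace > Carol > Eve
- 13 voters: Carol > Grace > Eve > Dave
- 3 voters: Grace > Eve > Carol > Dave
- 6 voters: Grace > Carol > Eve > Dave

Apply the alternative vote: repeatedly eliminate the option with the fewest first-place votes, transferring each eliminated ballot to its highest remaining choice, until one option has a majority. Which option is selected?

Carol

Round 1: Carol 13, Dave 12, Grace 11, Eve 0. Eve has the fewest and is eliminated.
Round 2: Carol 13, Dave 12, Grace 11. Grace has the fewest and is eliminated.
Round 3: Carol 24, Dave 12. Carol has a majority.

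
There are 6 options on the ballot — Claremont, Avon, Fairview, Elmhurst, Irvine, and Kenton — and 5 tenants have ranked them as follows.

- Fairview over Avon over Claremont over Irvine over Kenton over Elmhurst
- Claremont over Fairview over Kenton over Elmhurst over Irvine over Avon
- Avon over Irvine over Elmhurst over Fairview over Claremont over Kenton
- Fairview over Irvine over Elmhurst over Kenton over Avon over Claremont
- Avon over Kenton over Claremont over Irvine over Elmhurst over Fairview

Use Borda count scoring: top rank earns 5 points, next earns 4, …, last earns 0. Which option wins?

Borda scores:
  Claremont: 3 + 5 + 1 + 0 + 3 = 12
  Avon: 4 + 0 + 5 + 1 + 5 = 15
  Fairview: 5 + 4 + 2 + 5 + 0 = 16
  Elmhurst: 0 + 2 + 3 + 3 + 1 = 9
  Irvine: 2 + 1 + 4 + 4 + 2 = 13
  Kenton: 1 + 3 + 0 + 2 + 4 = 10
Fairview has the highest total.

Fairview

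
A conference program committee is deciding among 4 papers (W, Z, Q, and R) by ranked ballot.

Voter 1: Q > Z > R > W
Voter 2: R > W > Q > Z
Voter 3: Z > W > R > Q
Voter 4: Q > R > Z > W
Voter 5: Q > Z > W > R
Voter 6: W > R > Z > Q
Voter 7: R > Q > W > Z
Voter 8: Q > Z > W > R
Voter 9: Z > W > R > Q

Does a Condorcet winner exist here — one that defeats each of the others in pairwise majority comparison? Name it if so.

No Condorcet winner

Head-to-head results (9 voters total):
W vs Z: Z wins 6–3.
W vs Q: Q wins 5–4.
W vs R: W wins 5–4.
Z vs Q: Q wins 6–3.
Z vs R: Z wins 5–4.
Q vs R: R wins 5–4.
No candidate beats all others: W beats R beats Q beats W, a majority cycle.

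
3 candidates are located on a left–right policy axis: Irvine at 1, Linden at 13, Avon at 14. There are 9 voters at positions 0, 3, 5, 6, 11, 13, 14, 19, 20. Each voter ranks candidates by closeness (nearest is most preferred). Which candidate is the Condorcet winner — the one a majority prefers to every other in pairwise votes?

Linden

With single-peaked preferences on a line, the Condorcet winner is the candidate closest to the median voter.
The median voter (position 11) is closest to Linden at 13.
Check: Linden vs Irvine — voters closer to Linden: 5 of 9.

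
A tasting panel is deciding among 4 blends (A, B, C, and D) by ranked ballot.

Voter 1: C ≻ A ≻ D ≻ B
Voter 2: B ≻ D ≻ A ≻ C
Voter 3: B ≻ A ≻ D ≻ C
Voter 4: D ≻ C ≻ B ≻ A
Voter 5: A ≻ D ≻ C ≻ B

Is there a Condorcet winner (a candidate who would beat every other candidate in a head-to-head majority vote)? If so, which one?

Head-to-head results (5 voters total):
A vs B: B wins 3–2.
A vs C: A wins 3–2.
A vs D: A wins 3–2.
B vs C: C wins 3–2.
B vs D: D wins 3–2.
C vs D: D wins 4–1.
No candidate beats all others: A beats C beats B beats A, a majority cycle.

None — there is no Condorcet winner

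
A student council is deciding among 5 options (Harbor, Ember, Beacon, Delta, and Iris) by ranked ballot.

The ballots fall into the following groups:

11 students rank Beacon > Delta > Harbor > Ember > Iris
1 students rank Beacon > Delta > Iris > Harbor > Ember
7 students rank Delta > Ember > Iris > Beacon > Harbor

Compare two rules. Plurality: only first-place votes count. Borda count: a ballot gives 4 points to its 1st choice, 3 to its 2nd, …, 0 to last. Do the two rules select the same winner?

Plurality first-place counts: Harbor 0, Ember 0, Beacon 12, Delta 7, Iris 0 → Beacon.
Borda totals: Harbor 23, Ember 32, Beacon 55, Delta 64, Iris 16 → Delta.
The two rules disagree: plurality picks Beacon, Borda picks Delta.

No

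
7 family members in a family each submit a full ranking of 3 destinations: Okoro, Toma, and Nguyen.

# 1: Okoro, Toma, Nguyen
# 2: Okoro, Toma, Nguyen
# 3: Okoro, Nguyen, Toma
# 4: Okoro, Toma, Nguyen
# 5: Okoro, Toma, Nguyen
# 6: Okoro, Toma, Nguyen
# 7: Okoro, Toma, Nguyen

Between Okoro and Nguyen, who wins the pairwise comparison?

Okoro

Ballots ranking Okoro above Nguyen: 7.
Ballots ranking Nguyen above Okoro: 0.
Okoro wins the head-to-head, 7–0.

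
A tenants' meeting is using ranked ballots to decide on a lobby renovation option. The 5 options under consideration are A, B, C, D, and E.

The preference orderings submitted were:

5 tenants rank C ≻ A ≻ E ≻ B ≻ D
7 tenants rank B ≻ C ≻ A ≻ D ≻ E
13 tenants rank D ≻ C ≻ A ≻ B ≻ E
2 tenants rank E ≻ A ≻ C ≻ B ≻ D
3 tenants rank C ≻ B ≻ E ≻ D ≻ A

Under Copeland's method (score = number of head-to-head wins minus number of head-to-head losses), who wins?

C

Pairwise results:
  A vs B: A wins 20–10.
  A vs C: C wins 28–2.
  A vs D: D wins 16–14.
  A vs E: A wins 25–5.
  B vs C: C wins 23–7.
  B vs D: B wins 17–13.
  B vs E: B wins 23–7.
  C vs D: C wins 17–13.
  C vs E: C wins 28–2.
  D vs E: D wins 20–10.
Copeland scores (wins − losses):
  A: 2 − 2 = 0
  B: 2 − 2 = 0
  C: 4 − 0 = 4
  D: 2 − 2 = 0
  E: 0 − 4 = -4
C has the best Copeland score.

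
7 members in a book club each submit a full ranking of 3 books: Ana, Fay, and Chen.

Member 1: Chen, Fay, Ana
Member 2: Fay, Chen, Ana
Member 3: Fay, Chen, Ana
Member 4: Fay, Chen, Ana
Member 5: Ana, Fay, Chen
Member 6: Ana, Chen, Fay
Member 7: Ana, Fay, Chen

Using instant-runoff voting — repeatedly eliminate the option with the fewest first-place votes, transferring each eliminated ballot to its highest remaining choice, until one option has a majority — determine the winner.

Fay

Round 1: Ana 3, Fay 3, Chen 1. Chen has the fewest and is eliminated.
Round 2: Fay 4, Ana 3. Fay has a majority.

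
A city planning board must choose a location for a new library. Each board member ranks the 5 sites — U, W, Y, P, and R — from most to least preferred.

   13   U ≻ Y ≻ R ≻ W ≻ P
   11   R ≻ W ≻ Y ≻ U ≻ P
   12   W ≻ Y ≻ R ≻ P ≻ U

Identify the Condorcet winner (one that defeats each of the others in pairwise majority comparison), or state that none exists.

Head-to-head results (36 voters total):
U vs W: W wins 23–13.
U vs Y: Y wins 23–13.
U vs P: U wins 24–12.
U vs R: R wins 23–13.
W vs Y: W wins 23–13.
W vs P: W wins 36–0.
W vs R: R wins 24–12.
Y vs P: Y wins 36–0.
Y vs R: Y wins 25–11.
P vs R: R wins 36–0.
No candidate beats all others: W beats Y beats R beats W, a majority cycle.

None — there is no Condorcet winner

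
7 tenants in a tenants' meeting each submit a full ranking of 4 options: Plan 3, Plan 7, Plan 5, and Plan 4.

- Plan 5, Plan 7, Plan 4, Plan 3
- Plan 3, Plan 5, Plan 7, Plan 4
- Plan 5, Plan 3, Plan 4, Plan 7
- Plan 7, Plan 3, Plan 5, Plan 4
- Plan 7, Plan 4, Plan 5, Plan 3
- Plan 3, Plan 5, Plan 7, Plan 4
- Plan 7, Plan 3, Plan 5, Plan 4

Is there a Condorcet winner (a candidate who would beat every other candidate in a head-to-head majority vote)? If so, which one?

Head-to-head results (7 voters total):
Plan 3 vs Plan 7: Plan 7 wins 4–3.
Plan 3 vs Plan 5: Plan 3 wins 4–3.
Plan 3 vs Plan 4: Plan 3 wins 5–2.
Plan 7 vs Plan 5: Plan 5 wins 4–3.
Plan 7 vs Plan 4: Plan 7 wins 6–1.
Plan 5 vs Plan 4: Plan 5 wins 6–1.
No candidate beats all others: Plan 3 beats Plan 5 beats Plan 7 beats Plan 3, a majority cycle.

None — there is no Condorcet winner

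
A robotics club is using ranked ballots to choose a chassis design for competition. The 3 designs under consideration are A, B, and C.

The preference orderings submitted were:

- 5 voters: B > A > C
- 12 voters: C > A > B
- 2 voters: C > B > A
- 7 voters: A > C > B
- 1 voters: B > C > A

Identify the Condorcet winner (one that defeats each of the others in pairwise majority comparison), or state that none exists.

C

Head-to-head results (27 voters total):
A vs B: A wins 19–8.
A vs C: C wins 15–12.
B vs C: C wins 21–6.
C beats each rival — A (15–12), B (21–6) — so C is the Condorcet winner.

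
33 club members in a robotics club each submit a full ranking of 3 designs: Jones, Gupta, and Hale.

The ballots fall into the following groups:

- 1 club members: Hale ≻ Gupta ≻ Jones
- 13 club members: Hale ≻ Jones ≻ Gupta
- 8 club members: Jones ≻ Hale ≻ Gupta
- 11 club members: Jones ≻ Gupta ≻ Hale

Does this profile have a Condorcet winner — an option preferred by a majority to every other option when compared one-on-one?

Yes

Head-to-head results (33 voters total):
Jones vs Gupta: Jones wins 32–1.
Jones vs Hale: Jones wins 19–14.
Gupta vs Hale: Hale wins 22–11.
Jones beats each rival — Gupta (32–1), Hale (19–14) — so Jones is the Condorcet winner.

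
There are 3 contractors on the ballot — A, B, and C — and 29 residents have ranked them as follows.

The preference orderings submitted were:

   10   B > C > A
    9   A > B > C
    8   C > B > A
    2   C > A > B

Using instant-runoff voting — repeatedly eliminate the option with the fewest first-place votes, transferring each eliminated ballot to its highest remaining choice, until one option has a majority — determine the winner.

Round 1: B 10, C 10, A 9. A has the fewest and is eliminated.
Round 2: B 19, C 10. B has a majority.

B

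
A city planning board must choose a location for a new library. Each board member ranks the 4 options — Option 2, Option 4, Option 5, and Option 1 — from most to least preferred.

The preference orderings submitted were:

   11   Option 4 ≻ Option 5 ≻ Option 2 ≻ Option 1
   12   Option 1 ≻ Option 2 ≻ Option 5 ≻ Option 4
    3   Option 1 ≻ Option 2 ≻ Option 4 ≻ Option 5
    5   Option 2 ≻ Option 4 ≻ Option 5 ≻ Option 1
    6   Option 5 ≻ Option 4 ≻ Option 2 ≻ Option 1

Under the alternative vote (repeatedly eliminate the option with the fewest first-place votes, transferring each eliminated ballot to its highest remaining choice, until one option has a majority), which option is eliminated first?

Option 2

Round 1: Option 1 15, Option 4 11, Option 5 6, Option 2 5. Option 2 has the fewest and is eliminated.
Round 2: Option 4 16, Option 1 15, Option 5 6. Option 5 has the fewest and is eliminated.
Round 3: Option 4 22, Option 1 15. Option 4 has a majority.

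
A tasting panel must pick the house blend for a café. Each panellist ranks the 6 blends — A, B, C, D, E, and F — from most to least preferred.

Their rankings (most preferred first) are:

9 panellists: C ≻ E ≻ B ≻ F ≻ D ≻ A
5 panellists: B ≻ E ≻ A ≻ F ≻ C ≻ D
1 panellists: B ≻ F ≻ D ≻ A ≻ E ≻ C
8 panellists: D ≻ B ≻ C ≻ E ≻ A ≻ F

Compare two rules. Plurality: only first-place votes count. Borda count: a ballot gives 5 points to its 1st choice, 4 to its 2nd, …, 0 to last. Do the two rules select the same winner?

No

Plurality first-place counts: A 0, B 6, C 9, D 8, E 0, F 0 → C.
Borda totals: A 25, B 89, C 74, D 52, E 73, F 32 → B.
The two rules disagree: plurality picks C, Borda picks B.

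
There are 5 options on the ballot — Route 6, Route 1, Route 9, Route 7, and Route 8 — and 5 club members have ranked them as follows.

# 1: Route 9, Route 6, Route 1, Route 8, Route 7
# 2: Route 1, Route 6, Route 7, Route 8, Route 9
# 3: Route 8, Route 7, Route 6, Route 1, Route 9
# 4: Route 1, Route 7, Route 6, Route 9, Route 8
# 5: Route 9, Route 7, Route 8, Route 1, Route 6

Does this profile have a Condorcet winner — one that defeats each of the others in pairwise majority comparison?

Yes

Head-to-head results (5 voters total):
Route 6 vs Route 1: Route 1 wins 3–2.
Route 6 vs Route 9: Route 6 wins 3–2.
Route 6 vs Route 7: Route 7 wins 3–2.
Route 6 vs Route 8: Route 6 wins 3–2.
Route 1 vs Route 9: Route 1 wins 3–2.
Route 1 vs Route 7: Route 1 wins 3–2.
Route 1 vs Route 8: Route 1 wins 3–2.
Route 9 vs Route 7: Route 7 wins 3–2.
Route 9 vs Route 8: Route 9 wins 3–2.
Route 7 vs Route 8: Route 7 wins 3–2.
Route 1 beats each rival — Route 6 (3–2), Route 9 (3–2), Route 7 (3–2), Route 8 (3–2) — so Route 1 is the Condorcet winner.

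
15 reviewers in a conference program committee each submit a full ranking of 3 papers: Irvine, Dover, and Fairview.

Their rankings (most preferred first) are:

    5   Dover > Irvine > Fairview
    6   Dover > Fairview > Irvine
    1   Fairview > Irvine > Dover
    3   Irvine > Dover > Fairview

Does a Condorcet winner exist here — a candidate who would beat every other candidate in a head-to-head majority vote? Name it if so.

Dover

Head-to-head results (15 voters total):
Irvine vs Dover: Dover wins 11–4.
Irvine vs Fairview: Irvine wins 8–7.
Dover vs Fairview: Dover wins 14–1.
Dover beats each rival — Irvine (11–4), Fairview (14–1) — so Dover is the Condorcet winner.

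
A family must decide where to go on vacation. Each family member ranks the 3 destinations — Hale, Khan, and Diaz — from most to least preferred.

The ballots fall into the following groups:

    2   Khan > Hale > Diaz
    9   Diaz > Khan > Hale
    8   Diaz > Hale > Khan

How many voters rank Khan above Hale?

Ballots ranking Khan above Hale: 2+9 = 11.
Ballots ranking Hale above Khan: 8.
So 11 of 19 voters prefer Khan to Hale.

11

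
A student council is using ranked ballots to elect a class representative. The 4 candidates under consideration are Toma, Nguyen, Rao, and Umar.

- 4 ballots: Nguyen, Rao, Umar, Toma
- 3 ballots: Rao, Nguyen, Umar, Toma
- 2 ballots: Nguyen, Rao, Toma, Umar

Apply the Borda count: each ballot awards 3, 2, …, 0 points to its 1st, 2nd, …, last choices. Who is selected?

Nguyen

Borda scores:
  Toma: 4·0 + 3·0 + 2·1 = 2
  Nguyen: 4·3 + 3·2 + 2·3 = 24
  Rao: 4·2 + 3·3 + 2·2 = 21
  Umar: 4·1 + 3·1 + 2·0 = 7
Nguyen has the highest total.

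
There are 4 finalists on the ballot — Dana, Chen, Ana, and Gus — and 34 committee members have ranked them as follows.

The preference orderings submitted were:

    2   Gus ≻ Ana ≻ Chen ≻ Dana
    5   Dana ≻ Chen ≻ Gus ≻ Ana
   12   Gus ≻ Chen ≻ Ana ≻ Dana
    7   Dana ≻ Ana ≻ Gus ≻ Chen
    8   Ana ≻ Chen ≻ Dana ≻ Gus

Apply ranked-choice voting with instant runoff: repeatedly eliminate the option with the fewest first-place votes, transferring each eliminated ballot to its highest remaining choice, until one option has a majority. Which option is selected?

Dana

Round 1: Gus 14, Dana 12, Ana 8, Chen 0. Chen has the fewest and is eliminated.
Round 2: Gus 14, Dana 12, Ana 8. Ana has the fewest and is eliminated.
Round 3: Dana 20, Gus 14. Dana has a majority.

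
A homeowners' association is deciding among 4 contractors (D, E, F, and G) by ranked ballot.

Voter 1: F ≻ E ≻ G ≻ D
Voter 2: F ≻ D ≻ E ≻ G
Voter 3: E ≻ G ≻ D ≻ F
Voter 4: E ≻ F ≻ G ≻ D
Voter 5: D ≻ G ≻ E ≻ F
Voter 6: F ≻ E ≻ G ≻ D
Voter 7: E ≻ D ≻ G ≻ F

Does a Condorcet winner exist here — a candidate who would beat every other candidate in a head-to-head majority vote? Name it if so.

Head-to-head results (7 voters total):
D vs E: E wins 5–2.
D vs F: F wins 4–3.
D vs G: G wins 4–3.
E vs F: E wins 4–3.
E vs G: E wins 6–1.
F vs G: F wins 4–3.
E beats each rival — D (5–2), F (4–3), G (6–1) — so E is the Condorcet winner.

E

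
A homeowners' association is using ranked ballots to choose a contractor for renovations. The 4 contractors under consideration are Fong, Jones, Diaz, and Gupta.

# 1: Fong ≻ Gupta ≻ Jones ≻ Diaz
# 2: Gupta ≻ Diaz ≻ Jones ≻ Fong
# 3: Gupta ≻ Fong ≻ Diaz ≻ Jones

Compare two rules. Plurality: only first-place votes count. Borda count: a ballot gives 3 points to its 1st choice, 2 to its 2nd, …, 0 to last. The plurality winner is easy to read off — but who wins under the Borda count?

Plurality first-place counts: Fong 1, Jones 0, Diaz 0, Gupta 2 → Gupta.
Borda totals: Fong 5, Jones 2, Diaz 3, Gupta 8 → Gupta.

Gupta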